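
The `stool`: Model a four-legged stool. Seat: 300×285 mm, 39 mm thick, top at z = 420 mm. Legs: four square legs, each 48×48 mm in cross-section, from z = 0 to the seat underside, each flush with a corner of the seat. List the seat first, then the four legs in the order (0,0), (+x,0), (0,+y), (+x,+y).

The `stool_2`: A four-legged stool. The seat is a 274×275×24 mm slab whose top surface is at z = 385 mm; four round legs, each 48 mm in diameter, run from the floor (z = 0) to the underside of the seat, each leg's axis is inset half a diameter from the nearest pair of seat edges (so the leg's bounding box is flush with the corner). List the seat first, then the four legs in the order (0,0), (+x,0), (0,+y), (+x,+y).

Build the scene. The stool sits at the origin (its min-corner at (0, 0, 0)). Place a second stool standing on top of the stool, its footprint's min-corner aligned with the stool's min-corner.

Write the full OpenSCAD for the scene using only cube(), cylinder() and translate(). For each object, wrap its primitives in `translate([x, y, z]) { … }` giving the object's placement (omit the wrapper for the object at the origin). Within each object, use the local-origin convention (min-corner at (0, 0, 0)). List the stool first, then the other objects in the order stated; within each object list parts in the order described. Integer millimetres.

translate([0, 0, 381]) cube([300, 285, 39]);
cube([48, 48, 381]);
translate([252, 0, 0]) cube([48, 48, 381]);
translate([0, 237, 0]) cube([48, 48, 381]);
translate([252, 237, 0]) cube([48, 48, 381]);
translate([0, 0, 420]) {
  translate([0, 0, 361]) cube([274, 275, 24]);
  translate([24, 24, 0]) cylinder(h = 361, r = 24);
  translate([250, 24, 0]) cylinder(h = 361, r = 24);
  translate([24, 251, 0]) cylinder(h = 361, r = 24);
  translate([250, 251, 0]) cylinder(h = 361, r = 24);
}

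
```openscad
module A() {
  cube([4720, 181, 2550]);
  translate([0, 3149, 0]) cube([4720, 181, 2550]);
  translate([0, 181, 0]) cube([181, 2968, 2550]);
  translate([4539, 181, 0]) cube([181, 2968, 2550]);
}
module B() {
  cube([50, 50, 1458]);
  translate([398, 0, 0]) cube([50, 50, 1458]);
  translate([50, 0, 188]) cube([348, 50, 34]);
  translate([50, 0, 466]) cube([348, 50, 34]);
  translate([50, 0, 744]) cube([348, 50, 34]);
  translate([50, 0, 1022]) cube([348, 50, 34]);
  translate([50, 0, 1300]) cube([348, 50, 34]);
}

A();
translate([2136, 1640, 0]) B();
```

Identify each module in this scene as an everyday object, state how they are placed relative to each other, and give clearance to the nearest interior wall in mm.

Clearances: x = 1955, y = 1459; minimum 1459 mm.

A is a house frame. B is a ladder. The ladder sits inside the house frame, centred. The clearance to the nearest interior wall is 1459 mm.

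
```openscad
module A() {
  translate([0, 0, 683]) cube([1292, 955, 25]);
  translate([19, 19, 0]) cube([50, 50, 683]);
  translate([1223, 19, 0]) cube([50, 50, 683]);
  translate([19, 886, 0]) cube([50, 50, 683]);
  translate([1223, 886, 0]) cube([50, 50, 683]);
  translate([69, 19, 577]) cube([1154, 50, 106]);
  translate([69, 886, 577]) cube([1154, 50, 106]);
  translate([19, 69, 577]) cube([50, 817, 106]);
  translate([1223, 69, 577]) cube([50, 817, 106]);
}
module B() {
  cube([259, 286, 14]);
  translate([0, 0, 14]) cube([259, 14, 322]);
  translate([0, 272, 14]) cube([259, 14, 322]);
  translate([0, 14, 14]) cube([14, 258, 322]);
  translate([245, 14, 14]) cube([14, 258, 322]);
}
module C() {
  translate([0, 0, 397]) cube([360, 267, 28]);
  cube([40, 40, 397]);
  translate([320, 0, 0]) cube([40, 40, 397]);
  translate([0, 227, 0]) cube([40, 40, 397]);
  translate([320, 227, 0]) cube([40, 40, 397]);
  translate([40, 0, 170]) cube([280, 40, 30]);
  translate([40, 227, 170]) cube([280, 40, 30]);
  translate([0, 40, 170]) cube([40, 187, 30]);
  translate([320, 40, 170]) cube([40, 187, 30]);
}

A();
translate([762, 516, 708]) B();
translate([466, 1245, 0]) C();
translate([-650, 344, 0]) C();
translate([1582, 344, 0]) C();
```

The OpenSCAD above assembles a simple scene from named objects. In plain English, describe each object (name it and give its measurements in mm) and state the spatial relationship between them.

A is a table: top 1292 mm (x) × 955 mm (y), 25 mm thick, upper face at z = 708 mm, on four 50×50 mm square legs, each inset 19 mm from the nearest pair of top edges, running from z = 0 to the bottom of the top. Four apron rails, 50 mm thick and 106 mm tall, run between adjacent legs with their top edges flush with the underside of the top and their outer faces flush with the legs' outer faces.

B is an open-topped rectangular box: outside dimensions 259×286×336 mm, with a uniform wall and base thickness of 14 mm. The base is a full 259×286 slab on the floor; four walls sit on top of the base. The front and back walls (the −y and +y sides) span the full width; the two side walls fit between them.

C is a simple wooden stool: a rectangular seat 360 mm (x) by 267 mm (y), 28 mm thick, top face at z = 425 mm, on four square legs, each 40×40 mm in cross-section. The legs rest on z = 0, each flush with a corner of the seat. Four stretchers, 40 mm wide and 30 mm tall, connect adjacent legs with their undersides at z = 170 mm, each running between the inner faces of the legs it joins and aligned with the legs' outer faces on the other axis.

The open box is on top of the table. Three stools sit around the table at the +y, −x, +x sides.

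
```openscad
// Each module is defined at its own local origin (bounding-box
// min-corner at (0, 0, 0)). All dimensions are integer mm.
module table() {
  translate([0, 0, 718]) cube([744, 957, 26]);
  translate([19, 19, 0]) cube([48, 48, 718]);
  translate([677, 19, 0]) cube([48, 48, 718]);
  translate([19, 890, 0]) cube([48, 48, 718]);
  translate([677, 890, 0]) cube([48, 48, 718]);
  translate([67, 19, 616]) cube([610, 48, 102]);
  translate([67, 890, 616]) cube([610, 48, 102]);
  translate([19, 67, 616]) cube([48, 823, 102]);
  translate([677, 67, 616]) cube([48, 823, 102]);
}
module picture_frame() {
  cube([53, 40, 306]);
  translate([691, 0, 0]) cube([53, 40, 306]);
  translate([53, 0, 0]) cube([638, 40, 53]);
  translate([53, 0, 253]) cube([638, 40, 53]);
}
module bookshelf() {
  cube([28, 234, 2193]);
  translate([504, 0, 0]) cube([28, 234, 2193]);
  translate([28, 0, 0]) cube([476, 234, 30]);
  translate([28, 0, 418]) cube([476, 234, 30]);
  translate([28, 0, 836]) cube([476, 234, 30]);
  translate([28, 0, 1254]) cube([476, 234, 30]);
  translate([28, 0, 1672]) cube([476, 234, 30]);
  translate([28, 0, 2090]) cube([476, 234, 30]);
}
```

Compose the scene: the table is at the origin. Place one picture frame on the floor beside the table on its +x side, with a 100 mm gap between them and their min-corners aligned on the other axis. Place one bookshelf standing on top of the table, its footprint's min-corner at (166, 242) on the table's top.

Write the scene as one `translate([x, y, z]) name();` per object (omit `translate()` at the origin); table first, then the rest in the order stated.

table();
translate([844, 0, 0]) picture_frame();
translate([166, 242, 744]) bookshelf();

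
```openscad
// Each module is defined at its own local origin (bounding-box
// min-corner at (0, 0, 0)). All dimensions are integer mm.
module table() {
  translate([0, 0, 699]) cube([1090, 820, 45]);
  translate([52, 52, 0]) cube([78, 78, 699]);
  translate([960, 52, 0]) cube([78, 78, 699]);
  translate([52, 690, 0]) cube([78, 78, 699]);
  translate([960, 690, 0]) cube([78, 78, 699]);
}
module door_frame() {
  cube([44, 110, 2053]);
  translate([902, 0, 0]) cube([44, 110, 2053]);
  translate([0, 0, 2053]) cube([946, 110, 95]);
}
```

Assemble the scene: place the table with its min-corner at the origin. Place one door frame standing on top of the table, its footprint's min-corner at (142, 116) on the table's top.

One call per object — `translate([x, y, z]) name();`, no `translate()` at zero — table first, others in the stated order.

table();
translate([142, 116, 744]) door_frame();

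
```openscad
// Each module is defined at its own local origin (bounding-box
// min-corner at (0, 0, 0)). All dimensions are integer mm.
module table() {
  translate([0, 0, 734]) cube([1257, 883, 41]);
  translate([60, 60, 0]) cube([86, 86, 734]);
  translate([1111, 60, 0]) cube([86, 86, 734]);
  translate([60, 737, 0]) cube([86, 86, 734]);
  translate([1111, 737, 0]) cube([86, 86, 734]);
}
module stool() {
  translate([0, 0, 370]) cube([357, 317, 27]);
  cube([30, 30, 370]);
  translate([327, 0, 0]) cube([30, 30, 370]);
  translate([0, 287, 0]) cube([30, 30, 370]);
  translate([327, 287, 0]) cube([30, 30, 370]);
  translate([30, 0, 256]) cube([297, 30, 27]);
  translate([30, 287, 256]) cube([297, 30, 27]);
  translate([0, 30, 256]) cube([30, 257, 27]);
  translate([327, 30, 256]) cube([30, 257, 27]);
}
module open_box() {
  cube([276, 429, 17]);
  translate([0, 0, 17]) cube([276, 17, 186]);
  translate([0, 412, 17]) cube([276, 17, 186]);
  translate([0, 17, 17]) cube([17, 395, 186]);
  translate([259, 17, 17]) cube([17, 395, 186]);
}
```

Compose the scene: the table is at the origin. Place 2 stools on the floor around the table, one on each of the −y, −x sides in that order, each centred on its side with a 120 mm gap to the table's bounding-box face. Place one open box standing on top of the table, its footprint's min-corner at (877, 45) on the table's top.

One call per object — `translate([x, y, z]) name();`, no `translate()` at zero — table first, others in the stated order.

table();
translate([450, -437, 0]) stool();
translate([-477, 283, 0]) stool();
translate([877, 45, 775]) open_box();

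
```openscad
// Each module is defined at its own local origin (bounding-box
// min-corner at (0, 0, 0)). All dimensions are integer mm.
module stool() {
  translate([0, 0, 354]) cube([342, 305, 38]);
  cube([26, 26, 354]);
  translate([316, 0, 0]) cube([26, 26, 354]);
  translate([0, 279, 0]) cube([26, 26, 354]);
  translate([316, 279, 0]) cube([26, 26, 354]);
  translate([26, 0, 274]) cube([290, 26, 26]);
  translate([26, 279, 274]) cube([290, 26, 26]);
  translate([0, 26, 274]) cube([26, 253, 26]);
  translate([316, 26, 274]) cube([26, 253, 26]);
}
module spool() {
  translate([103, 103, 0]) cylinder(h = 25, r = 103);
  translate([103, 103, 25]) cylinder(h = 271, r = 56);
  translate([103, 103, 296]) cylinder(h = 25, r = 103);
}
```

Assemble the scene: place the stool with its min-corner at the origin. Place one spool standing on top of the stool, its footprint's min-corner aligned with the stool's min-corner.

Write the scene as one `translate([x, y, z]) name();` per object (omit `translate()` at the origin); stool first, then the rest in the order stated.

stool();
translate([0, 0, 392]) spool();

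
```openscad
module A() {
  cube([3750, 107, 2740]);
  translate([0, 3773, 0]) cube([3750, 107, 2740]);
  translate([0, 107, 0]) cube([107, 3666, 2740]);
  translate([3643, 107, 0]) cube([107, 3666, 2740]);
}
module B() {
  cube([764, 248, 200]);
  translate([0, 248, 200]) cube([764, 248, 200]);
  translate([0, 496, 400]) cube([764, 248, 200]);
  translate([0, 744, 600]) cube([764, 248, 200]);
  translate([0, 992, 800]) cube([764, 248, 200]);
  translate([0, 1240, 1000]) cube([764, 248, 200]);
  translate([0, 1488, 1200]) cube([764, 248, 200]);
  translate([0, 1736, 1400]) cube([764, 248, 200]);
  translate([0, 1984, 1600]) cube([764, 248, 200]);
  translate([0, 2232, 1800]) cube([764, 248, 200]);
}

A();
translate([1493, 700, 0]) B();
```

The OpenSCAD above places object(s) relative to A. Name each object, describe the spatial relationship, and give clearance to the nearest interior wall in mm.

Clearances: x = 1386, y = 593; minimum 593 mm.

A is a house frame. B is a staircase. The staircase sits inside the house frame, centred. The clearance to the nearest interior wall is 593 mm.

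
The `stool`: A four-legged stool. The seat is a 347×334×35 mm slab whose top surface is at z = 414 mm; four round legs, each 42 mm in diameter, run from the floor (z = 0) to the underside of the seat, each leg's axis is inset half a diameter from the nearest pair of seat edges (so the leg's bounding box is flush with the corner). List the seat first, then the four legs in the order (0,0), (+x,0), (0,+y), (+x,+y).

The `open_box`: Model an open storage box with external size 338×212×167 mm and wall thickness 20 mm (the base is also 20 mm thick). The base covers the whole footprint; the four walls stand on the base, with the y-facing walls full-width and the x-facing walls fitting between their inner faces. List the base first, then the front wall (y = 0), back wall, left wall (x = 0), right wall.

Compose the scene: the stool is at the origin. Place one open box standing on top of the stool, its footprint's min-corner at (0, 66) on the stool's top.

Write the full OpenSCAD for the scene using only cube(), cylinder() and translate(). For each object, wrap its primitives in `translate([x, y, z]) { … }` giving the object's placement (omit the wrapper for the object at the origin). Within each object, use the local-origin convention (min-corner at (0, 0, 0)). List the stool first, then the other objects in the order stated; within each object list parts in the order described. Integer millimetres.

translate([0, 0, 379]) cube([347, 334, 35]);
translate([21, 21, 0]) cylinder(h = 379, r = 21);
translate([326, 21, 0]) cylinder(h = 379, r = 21);
translate([21, 313, 0]) cylinder(h = 379, r = 21);
translate([326, 313, 0]) cylinder(h = 379, r = 21);
translate([0, 66, 414]) {
  cube([338, 212, 20]);
  translate([0, 0, 20]) cube([338, 20, 147]);
  translate([0, 192, 20]) cube([338, 20, 147]);
  translate([0, 20, 20]) cube([20, 172, 147]);
  translate([318, 20, 20]) cube([20, 172, 147]);
}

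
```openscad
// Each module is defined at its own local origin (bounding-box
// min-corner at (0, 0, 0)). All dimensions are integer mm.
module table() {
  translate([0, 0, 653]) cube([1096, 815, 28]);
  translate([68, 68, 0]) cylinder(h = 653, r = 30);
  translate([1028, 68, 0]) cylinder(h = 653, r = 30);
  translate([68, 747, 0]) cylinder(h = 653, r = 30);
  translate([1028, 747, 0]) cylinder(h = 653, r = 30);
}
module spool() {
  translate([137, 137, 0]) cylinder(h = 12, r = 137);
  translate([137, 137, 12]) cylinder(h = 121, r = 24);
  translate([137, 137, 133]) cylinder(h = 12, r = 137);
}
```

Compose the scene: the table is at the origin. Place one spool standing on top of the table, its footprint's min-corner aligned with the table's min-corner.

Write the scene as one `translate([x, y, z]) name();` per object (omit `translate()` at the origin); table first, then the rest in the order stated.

table();
translate([0, 0, 681]) spool();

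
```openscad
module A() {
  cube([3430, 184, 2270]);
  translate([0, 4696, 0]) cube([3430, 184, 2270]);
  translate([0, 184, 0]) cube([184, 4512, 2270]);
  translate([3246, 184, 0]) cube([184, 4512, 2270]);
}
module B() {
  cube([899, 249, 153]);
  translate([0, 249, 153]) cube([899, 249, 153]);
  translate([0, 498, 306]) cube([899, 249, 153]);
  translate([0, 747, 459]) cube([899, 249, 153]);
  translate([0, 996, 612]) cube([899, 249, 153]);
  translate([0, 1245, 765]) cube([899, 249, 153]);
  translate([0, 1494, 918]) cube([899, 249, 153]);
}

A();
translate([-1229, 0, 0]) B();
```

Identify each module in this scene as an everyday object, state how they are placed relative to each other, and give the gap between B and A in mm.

The staircase's nearest face is 330 mm from the house frame's −x face.

A is a house frame. B is a staircase. The staircase is on the floor beside the house frame on its −x side. The gap between the staircase and the house frame is 330 mm.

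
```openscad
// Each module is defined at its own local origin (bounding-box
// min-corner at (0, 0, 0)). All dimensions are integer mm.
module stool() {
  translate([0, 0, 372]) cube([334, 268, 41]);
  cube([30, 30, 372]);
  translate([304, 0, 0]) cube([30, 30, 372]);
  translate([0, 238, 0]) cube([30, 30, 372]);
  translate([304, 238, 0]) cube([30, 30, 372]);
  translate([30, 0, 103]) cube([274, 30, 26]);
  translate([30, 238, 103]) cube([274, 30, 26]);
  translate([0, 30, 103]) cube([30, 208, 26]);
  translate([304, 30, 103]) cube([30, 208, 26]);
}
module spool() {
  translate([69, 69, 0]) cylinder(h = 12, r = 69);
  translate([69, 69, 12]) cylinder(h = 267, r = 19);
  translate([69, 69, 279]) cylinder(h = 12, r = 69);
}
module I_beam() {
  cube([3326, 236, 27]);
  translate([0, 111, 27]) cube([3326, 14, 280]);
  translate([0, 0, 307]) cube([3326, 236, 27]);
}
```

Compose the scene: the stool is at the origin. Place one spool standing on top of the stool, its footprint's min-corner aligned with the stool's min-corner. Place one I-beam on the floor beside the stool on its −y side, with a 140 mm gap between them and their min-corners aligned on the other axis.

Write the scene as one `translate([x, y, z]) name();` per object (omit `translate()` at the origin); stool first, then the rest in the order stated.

stool();
translate([0, 0, 413]) spool();
translate([0, -376, 0]) I_beam();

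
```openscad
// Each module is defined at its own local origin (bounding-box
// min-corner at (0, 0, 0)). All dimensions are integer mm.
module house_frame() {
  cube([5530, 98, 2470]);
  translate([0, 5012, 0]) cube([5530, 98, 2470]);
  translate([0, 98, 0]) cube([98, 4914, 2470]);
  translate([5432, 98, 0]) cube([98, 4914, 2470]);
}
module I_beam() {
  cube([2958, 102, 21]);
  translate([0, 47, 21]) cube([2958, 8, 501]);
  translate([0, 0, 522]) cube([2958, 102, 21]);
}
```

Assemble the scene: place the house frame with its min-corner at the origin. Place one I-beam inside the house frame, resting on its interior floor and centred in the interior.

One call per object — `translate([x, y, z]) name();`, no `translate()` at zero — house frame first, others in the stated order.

house_frame();
translate([1286, 2504, 0]) I_beam();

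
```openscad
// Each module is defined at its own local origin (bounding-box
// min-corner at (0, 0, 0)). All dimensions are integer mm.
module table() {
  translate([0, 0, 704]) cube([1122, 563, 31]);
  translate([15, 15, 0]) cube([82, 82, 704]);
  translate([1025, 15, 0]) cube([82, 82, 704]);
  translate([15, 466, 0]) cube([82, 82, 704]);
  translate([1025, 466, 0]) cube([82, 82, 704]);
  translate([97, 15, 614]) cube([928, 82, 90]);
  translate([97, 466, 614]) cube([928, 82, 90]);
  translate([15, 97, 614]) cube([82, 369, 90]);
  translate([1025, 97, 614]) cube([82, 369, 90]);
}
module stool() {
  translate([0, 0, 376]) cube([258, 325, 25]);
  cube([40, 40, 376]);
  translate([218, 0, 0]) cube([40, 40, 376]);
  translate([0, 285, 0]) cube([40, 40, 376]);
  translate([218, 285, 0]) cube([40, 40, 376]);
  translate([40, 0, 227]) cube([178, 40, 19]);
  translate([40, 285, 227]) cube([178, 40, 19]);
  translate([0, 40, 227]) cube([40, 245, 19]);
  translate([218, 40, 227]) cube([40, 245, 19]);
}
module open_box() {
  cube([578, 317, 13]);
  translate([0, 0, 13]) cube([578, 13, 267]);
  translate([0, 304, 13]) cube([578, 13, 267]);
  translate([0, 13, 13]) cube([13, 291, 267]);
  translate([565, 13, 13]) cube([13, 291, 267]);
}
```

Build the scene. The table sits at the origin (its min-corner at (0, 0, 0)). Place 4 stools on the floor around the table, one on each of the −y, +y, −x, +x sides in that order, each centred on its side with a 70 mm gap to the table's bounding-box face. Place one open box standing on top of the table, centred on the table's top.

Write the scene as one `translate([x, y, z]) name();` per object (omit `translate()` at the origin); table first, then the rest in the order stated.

table();
translate([432, -395, 0]) stool();
translate([432, 633, 0]) stool();
translate([-328, 119, 0]) stool();
translate([1192, 119, 0]) stool();
translate([272, 123, 735]) open_box();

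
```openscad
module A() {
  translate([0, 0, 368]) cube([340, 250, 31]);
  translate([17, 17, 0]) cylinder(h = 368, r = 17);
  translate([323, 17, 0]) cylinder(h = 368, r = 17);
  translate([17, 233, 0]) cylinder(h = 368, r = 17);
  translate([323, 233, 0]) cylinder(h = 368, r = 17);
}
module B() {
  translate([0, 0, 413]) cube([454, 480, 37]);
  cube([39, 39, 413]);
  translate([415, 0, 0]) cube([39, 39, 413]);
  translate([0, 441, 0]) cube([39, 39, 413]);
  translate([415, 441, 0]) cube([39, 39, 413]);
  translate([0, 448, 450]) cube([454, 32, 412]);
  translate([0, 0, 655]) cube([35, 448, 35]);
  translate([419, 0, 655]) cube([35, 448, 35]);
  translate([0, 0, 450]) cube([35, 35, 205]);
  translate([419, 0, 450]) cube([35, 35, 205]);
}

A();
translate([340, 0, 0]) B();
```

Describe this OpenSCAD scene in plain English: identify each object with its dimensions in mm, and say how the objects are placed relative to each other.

A is a simple wooden stool: a rectangular seat 340 mm (x) by 250 mm (y), 31 mm thick, top face at z = 399 mm, on four round legs, each 34 mm in diameter. The legs rest on z = 0, each leg's axis is inset half a diameter from the nearest pair of seat edges (so the leg's bounding box is flush with the corner).

B is a chair. The seat is a 454×480×37 mm slab with its top at z = 450 mm, on four 39×39 mm corner legs (flush with the seat edges, standing on z = 0). A flat backrest 32 mm thick, 412 mm tall, spans the full seat width and rises from the seat top along its +y edge, rear face flush with the rear of the seat. Two armrests of 35×35 mm section run along each side from the seat's front edge to the front of the backrest, top faces 240 mm above the seat top and outer faces flush with the seat's x-edges; a 35×35 mm post under the front of each armrest stands on the seat at the front corner.

The chair is against the stool's +x side, with their −y faces flush.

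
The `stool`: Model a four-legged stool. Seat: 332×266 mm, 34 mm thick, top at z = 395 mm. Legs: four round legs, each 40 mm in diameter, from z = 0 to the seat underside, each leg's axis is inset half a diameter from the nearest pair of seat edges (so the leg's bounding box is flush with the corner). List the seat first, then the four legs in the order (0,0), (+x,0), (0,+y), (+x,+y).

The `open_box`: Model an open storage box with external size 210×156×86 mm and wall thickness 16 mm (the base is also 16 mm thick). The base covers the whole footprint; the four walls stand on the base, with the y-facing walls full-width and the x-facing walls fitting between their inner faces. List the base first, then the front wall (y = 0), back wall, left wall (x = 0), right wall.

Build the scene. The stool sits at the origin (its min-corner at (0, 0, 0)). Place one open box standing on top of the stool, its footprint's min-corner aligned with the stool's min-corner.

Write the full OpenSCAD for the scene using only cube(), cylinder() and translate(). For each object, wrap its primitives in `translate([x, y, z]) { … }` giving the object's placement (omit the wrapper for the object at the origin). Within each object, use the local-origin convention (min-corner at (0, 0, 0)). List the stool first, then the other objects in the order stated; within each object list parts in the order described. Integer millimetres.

translate([0, 0, 361]) cube([332, 266, 34]);
translate([20, 20, 0]) cylinder(h = 361, r = 20);
translate([312, 20, 0]) cylinder(h = 361, r = 20);
translate([20, 246, 0]) cylinder(h = 361, r = 20);
translate([312, 246, 0]) cylinder(h = 361, r = 20);
translate([0, 0, 395]) {
  cube([210, 156, 16]);
  translate([0, 0, 16]) cube([210, 16, 70]);
  translate([0, 140, 16]) cube([210, 16, 70]);
  translate([0, 16, 16]) cube([16, 124, 70]);
  translate([194, 16, 16]) cube([16, 124, 70]);
}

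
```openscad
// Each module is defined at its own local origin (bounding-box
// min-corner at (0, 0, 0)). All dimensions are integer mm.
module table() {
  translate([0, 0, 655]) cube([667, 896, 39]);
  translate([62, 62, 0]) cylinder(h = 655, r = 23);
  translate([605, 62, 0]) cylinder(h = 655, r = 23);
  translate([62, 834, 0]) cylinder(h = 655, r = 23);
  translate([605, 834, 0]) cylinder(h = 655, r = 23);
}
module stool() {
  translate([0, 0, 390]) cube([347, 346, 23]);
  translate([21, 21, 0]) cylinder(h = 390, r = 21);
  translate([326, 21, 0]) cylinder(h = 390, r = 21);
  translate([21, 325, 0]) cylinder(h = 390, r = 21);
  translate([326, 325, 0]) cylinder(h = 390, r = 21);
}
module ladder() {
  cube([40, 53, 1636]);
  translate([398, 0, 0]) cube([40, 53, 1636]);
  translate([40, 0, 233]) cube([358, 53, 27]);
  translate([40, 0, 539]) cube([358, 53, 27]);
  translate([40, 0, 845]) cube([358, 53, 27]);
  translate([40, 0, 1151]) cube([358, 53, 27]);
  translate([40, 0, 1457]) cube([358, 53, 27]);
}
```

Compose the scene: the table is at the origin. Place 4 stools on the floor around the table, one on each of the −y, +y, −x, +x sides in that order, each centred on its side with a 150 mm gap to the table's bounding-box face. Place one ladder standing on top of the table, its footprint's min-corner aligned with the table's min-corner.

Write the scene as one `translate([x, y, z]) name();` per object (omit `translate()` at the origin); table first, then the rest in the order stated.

table();
translate([160, -496, 0]) stool();
translate([160, 1046, 0]) stool();
translate([-497, 275, 0]) stool();
translate([817, 275, 0]) stool();
translate([0, 0, 694]) ladder();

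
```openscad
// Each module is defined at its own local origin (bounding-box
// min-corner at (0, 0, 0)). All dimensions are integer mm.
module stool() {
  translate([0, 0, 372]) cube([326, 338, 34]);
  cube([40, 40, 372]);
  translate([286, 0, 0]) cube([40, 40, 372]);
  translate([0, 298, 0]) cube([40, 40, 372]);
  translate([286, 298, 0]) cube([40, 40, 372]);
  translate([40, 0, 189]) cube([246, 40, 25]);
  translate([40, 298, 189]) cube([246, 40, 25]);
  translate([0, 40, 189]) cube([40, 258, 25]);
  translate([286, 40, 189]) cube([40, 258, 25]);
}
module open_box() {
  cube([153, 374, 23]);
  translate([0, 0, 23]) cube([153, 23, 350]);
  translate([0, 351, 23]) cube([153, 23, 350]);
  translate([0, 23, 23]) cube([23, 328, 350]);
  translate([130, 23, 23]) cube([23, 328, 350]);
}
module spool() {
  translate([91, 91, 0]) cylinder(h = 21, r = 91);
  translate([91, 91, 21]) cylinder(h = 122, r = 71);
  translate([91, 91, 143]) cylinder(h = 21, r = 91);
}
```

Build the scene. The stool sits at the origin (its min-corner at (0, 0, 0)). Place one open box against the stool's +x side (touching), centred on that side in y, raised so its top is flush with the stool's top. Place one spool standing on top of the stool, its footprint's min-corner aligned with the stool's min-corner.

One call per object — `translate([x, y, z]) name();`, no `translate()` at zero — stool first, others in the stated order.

stool();
translate([326, -18, 33]) open_box();
translate([0, 0, 406]) spool();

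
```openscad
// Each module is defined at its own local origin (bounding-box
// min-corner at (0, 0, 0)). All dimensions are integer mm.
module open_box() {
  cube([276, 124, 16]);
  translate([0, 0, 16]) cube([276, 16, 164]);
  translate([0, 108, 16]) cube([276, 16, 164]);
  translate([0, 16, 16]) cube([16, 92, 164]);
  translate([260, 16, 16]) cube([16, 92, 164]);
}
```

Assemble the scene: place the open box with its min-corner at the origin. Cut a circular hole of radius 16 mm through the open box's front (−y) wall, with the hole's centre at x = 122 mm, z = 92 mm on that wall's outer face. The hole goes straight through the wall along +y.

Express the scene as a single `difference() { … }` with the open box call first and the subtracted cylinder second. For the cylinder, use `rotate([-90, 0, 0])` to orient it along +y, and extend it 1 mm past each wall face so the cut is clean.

difference() {
  open_box();
  translate([122, -1, 92]) rotate([-90, 0, 0]) cylinder(h = 18, r = 16);
}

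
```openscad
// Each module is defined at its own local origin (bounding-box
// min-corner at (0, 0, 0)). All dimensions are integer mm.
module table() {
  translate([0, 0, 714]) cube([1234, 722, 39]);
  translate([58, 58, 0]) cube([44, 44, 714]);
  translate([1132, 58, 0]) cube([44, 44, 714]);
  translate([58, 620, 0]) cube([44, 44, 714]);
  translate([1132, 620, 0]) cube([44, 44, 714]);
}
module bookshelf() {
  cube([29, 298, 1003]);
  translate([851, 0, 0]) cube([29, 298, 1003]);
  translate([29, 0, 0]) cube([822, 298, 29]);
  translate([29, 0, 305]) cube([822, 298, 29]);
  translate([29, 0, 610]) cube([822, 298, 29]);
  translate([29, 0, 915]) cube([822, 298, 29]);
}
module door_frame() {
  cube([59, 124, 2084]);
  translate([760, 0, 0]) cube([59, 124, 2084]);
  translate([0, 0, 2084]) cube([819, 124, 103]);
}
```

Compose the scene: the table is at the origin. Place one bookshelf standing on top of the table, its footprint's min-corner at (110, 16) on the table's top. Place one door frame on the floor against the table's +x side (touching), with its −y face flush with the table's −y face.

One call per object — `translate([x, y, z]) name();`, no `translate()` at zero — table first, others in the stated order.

table();
translate([110, 16, 753]) bookshelf();
translate([1234, 0, 0]) door_frame();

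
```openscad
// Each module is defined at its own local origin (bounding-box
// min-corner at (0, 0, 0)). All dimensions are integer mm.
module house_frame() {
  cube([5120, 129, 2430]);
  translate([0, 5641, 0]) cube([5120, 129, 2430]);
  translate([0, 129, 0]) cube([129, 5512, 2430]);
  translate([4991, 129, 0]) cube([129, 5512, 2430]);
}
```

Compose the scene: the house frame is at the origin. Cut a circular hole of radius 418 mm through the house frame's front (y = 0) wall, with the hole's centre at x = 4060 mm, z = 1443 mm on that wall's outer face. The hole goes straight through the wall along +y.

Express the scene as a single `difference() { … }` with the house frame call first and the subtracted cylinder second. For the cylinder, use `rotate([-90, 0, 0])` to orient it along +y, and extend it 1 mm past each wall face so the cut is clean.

difference() {
  house_frame();
  translate([4060, -1, 1443]) rotate([-90, 0, 0]) cylinder(h = 131, r = 418);
}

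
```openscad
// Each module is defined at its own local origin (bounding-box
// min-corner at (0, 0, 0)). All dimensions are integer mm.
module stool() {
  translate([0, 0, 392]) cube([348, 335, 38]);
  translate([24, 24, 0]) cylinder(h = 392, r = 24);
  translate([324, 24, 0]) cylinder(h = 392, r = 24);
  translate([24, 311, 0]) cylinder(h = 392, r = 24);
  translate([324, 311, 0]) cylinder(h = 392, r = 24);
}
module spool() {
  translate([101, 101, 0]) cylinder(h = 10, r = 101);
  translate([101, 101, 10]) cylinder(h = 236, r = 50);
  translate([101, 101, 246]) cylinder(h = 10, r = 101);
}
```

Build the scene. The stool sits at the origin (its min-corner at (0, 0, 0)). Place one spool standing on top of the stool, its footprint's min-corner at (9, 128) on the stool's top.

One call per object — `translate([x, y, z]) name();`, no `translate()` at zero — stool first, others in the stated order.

stool();
translate([9, 128, 430]) spool();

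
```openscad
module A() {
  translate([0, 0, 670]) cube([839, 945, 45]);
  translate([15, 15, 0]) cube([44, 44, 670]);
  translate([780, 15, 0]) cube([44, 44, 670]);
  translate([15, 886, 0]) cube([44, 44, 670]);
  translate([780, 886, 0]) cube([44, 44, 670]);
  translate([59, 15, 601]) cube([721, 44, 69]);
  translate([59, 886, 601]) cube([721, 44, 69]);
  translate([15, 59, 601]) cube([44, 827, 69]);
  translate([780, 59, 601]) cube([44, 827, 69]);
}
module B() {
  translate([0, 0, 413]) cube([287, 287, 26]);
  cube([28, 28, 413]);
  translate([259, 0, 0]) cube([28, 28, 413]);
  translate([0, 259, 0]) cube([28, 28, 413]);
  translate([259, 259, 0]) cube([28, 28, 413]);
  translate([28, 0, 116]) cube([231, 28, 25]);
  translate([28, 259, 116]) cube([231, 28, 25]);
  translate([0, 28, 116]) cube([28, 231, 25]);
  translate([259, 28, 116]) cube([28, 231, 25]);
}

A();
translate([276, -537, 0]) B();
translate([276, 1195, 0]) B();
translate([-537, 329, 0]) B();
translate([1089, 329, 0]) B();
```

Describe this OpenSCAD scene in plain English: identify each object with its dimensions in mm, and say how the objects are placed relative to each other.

A is a rectangular dining table. The top is 839×945×45 mm with its upper surface at z = 715 mm. It stands on four 44×44 mm square legs, each inset 15 mm from the nearest pair of top edges, running from the floor to the underside of the top. Four apron rails, 44 mm thick and 69 mm tall, run between adjacent legs with their top edges flush with the underside of the top and their outer faces flush with the legs' outer faces.

B is a four-legged stool. The seat is a 287×287×26 mm slab whose top surface is at z = 439 mm; four square legs, each 28×28 mm in cross-section, run from the floor (z = 0) to the underside of the seat, each flush with a corner of the seat. Four stretchers, 28 mm wide and 25 mm tall, connect adjacent legs with their undersides at z = 116 mm, each running between the inner faces of the legs it joins and aligned with the legs' outer faces on the other axis.

Four stools sit around the table at the −y, +y, −x, +x sides.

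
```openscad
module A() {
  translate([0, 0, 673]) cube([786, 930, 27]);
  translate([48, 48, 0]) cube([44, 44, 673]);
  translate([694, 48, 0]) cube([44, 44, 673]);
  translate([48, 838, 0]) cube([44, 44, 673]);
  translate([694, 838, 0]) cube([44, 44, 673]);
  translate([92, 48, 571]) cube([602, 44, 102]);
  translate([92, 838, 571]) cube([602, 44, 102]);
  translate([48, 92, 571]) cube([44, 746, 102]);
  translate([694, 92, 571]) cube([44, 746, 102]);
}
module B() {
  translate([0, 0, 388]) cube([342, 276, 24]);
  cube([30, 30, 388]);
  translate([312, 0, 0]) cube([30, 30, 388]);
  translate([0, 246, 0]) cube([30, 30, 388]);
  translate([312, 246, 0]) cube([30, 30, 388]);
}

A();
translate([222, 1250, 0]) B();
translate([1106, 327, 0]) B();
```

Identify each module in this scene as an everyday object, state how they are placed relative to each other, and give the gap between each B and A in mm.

Each stool's nearest face is 320 mm from the table's bounding box.

A is a table. B is a stool. Two stools sit around the table at the +y, +x sides. The gap between each stool and the table is 320 mm.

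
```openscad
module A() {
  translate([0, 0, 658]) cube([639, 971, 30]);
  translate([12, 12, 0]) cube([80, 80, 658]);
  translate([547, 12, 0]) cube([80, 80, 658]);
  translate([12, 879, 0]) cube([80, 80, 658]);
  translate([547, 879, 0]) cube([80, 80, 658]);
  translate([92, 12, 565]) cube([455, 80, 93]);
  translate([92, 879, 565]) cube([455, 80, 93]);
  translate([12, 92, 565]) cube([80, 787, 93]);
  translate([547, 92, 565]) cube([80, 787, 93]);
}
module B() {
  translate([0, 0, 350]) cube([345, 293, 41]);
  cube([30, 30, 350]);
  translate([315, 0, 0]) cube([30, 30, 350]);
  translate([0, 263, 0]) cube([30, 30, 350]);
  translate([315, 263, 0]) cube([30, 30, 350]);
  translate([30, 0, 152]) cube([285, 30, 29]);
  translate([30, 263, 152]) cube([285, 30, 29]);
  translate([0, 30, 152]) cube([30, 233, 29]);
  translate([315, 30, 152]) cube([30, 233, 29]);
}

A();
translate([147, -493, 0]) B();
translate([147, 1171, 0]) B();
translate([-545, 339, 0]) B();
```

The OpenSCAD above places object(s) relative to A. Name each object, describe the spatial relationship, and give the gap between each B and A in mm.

A is a table. B is a stool. Three stools sit around the table at the −y, +y, −x sides. The gap between each stool and the table is 200 mm.

Each stool's nearest face is 200 mm from the table's bounding box.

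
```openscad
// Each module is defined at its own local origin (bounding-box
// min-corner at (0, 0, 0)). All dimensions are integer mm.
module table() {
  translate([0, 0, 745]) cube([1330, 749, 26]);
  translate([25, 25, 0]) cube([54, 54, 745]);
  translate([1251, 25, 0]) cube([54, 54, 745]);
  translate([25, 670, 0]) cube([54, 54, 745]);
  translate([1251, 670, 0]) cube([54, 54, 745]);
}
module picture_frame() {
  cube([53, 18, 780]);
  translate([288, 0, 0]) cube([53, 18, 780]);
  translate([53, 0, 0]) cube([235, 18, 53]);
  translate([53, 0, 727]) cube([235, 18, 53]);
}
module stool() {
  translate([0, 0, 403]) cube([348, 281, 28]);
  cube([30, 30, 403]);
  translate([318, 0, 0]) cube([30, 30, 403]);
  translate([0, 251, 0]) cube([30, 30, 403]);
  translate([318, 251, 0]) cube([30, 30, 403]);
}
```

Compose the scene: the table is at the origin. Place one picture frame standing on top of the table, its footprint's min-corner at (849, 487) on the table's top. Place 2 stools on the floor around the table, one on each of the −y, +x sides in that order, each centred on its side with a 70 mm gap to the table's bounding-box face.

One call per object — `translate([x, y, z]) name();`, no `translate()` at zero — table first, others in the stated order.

table();
translate([849, 487, 771]) picture_frame();
translate([491, -351, 0]) stool();
translate([1400, 234, 0]) stool();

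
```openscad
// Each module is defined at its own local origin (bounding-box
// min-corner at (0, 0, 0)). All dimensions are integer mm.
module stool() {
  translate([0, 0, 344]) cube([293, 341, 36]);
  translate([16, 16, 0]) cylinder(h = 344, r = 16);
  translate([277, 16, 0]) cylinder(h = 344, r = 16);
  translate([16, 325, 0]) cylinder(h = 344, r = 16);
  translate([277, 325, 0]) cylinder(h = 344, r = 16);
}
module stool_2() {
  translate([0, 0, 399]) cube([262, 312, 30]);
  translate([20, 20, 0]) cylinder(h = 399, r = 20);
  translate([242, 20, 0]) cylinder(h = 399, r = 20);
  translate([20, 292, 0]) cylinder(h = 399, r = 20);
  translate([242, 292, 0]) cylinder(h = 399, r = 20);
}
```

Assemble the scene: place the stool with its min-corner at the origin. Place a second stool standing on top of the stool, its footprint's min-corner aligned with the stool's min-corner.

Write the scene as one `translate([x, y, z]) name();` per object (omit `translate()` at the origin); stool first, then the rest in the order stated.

stool();
translate([0, 0, 380]) stool_2();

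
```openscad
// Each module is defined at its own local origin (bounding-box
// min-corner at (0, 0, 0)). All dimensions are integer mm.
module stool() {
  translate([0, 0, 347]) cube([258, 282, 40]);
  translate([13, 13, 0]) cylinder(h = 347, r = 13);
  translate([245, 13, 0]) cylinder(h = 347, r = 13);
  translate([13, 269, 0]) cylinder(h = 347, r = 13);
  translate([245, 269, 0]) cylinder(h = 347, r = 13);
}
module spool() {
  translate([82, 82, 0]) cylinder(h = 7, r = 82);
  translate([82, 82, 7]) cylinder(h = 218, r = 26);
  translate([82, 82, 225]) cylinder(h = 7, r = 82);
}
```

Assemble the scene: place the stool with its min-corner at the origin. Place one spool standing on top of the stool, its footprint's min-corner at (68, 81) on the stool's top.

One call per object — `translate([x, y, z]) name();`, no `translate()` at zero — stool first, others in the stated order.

stool();
translate([68, 81, 387]) spool();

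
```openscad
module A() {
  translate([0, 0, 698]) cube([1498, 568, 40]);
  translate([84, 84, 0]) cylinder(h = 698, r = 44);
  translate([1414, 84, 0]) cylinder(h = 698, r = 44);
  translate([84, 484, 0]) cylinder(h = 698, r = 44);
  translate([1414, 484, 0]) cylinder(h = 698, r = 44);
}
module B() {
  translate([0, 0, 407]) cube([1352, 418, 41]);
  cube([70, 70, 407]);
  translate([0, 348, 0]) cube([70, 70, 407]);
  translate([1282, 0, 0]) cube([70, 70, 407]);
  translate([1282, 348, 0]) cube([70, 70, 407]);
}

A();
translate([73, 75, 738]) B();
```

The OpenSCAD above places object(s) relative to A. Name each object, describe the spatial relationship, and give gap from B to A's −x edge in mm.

The bench's min-x is at 73; the table's min-x is 0; gap = 73 mm.

A is a table. B is a bench. The bench is on top of the table, centred. The gap from the bench to the table's −x edge is 73 mm.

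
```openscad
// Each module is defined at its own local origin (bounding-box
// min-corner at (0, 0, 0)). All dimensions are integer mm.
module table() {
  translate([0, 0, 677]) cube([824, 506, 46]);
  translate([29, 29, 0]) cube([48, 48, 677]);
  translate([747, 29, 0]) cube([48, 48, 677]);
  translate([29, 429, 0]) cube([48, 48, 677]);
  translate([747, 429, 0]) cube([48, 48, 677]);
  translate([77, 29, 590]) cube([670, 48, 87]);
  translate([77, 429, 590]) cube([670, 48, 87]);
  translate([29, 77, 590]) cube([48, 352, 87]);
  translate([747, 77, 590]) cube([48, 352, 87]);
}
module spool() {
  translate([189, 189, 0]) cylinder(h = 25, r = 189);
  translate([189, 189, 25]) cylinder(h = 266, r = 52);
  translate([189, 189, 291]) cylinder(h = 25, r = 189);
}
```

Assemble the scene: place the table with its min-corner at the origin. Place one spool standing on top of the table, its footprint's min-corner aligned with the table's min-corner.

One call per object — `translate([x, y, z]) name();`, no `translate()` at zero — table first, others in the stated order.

table();
translate([0, 0, 723]) spool();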